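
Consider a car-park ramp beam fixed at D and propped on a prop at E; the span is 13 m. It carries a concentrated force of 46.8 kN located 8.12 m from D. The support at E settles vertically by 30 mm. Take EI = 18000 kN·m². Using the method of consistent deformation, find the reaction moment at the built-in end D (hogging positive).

M_D = 107.7 kN·m

Release the roller at E. Primary structure: cantilever fixed at D.
Primary-structure tip deflection at E by superposition:
  point load 46.8 at a = 8.12: Pa²(3L − a)/(6EI) = 15881/EI
Tip deflection under a unit load at E: L³/(3EI) = 732.3/EI.
With EI = 18000 kN·m²: δ_0 = 0.88229 m and δ_{EE} = 0.040685 m/kN.
Compatibility — the beam at E must follow the support down by 0.03 m: δ_0 − R_E·δ_{EE} = 0.03, so R_E = (0.88229 − 0.03)/0.040685 = 20.95 kN.
Moment equilibrium about D: M_D = Σ(load moments about D) − R_E·L = 380 − 20.95×13 = 107.7 kN·m.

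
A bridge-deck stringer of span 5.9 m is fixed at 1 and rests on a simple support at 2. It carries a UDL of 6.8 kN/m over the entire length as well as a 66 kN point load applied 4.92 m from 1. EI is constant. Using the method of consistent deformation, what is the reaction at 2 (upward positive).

R_2 = 64.75 kN

Release the roller at 2. Primary structure: cantilever fixed at 1.
Downward deflection at the released point 2 due to the loads:
  UDL 6.8: wL⁴/(8EI) = 1030/EI
  point load 66 at a = 4.92: Pa²(3L − a)/(6EI) = 3403/EI
  δ_0 = 4433/EI
Tip deflection under a unit load at 2: L³/(3EI) = 68.46/EI.
Compatibility at 2: δ_0 − R_2·δ_{22} = 0, so R_2 = 4433/68.46 = 64.75 kN.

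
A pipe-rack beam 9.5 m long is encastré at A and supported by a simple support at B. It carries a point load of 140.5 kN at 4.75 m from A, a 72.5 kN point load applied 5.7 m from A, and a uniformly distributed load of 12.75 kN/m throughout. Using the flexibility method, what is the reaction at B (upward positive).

Release the roller at B. Primary structure: cantilever fixed at A.
Downward deflection at the released point B due to the loads:
  point load 140.5 at a = 4.75: Pa²(3L − a)/(6EI) = 12548/EI
  point load 72.5 at a = 5.7: Pa²(3L − a)/(6EI) = 8951/EI
  UDL 12.75: wL⁴/(8EI) = 12981/EI
  δ_0 = 34480/EI
Flexibility coefficient — unit upward force at B: δ_{BB} = L³/(3EI) = 285.8/EI.
The prop prevents deflection at B: R_B = δ_0/δ_{BB} = 34480/285.8 = 120.6 kN.

R_B = 120.6 kN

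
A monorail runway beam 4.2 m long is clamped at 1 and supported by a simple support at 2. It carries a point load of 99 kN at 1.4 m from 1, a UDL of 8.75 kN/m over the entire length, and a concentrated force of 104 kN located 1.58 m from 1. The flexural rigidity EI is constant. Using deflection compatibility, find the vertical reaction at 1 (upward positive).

Choose R_2 as the redundant. The primary structure is the cantilever fixed at 1.
Primary-structure tip deflection at 2 by superposition:
  point load 99 at a = 1.4: Pa²(3L − a)/(6EI) = 362.2/EI
  UDL 8.75: wL⁴/(8EI) = 340.3/EI
  point load 104 at a = 1.58: Pa²(3L − a)/(6EI) = 476.8/EI
  δ_0 = 1179/EI
Flexibility coefficient — unit upward force at 2: δ_{22} = L³/(3EI) = 24.7/EI.
Compatibility at 2: δ_0 − R_2·δ_{22} = 0, so R_2 = 1179/24.7 = 47.76 kN.
Vertical equilibrium: R_1 = ΣP − R_2 = 239.8 − 47.76 = 192 kN.

R_1 = 192 kN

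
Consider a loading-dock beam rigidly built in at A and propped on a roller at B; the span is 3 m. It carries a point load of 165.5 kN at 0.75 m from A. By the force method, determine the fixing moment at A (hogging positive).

Choose R_B as the redundant. The primary structure is the cantilever fixed at A.
Primary-structure tip deflection at B by superposition:
  point load 165.5 at a = 0.75: Pa²(3L − a)/(6EI) = 128/EI
Flexibility coefficient — unit upward force at B: δ_{BB} = L³/(3EI) = 9/EI.
Compatibility at B: δ_0 − R_B·δ_{BB} = 0, so R_B = 128/9 = 14.22 kN.
Moment equilibrium about A: M_A = Σ(load moments about A) − R_B·L = 124.1 − 14.22×3 = 81.46 kN·m.

M_A = 81.46 kN·m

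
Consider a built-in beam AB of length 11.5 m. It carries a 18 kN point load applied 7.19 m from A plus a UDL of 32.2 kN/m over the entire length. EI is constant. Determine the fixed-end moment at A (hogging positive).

Release both end moments; the primary structure is a simply-supported span AB with redundants M_A and M_B.
Simple-span end rotations at A and B under the given loads:
  at A: point load 18 at a = 7.19: Pab(L + b)/(6LEI) = 127.8/EI
  at B: point load 18 at a = 7.19: Pab(L + a)/(6LEI) = 151.1/EI
  at A: UDL 32.2: wL³/(24EI) = 2041/EI
  at B: UDL 32.2: wL³/(24EI) = 2041/EI
  θ_A0 = 2168/EI,  θ_B0 = 2192/EI
Flexibility coefficients: a unit moment at one end gives L/(3EI) there and L/(6EI) at the far end, so f₁₁ = f₂₂ = 3.833/EI and f₁₂ = f₂₁ = 1.917/EI.
Compatibility — zero rotation at each built-in end:
  3.833 M_A + 1.917 M_B = 2168
  1.917 M_A + 3.833 M_B = 2192
Solving the pair gives M_A = 373 kN·m and M_B = 385.2 kN·m (hogging).

M_A = 373 kN·m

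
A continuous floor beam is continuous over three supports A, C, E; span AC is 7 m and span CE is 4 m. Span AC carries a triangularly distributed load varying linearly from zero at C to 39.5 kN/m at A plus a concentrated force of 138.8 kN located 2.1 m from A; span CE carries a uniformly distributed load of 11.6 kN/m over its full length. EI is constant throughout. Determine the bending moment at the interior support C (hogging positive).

Release continuity at C by inserting a hinge; the redundant is the internal moment M_C. The primary structure is two simply-supported spans AC and CE.
Discontinuity in slope at C on the released structure — sum the simple-span end rotations:
  span AC: triangular load, peak 39.5: 7w₀L³/(360EI) = 263.4/EI
  span AC: point load 138.8 at a = 2.1: Pab(L + a)/(6LEI) = 309.5/EI
  span CE: UDL 11.6: wL³/(24EI) = 30.93/EI
  relative rotation θ_0 = (572.9 + 30.93)/EI = 603.8/EI
A unit hogging moment at C produces rotation L₁/(3EI) + L₂/(3EI) = 3.667/EI.
Compatibility: M_C·(L₁+L₂)/(3EI) = θ_0, giving M_C = 164.7 kN·m (hogging).

M_C = 164.7 kN·m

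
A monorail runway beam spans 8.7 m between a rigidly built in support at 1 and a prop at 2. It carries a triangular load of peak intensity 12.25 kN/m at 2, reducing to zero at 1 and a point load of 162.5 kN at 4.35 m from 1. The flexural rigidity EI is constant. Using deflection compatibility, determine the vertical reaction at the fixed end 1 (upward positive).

R_1 = 135.7 kN

Choose R_2 as the redundant. The primary structure is the cantilever fixed at 1.
Downward deflection at the released point 2 due to the loads:
  triangular load, peak 12.25 at the free end: 11w₀L⁴/(120EI) = 6433/EI
  point load 162.5 at a = 4.35: Pa²(3L − a)/(6EI) = 11147/EI
  δ_0 = 17580/EI
Flexibility coefficient — unit upward force at 2: δ_{22} = L³/(3EI) = 219.5/EI.
The prop prevents deflection at 2: R_2 = δ_0/δ_{22} = 17580/219.5 = 80.09 kN.
Vertical equilibrium: R_1 = ΣP − R_2 = 215.8 − 80.09 = 135.7 kN.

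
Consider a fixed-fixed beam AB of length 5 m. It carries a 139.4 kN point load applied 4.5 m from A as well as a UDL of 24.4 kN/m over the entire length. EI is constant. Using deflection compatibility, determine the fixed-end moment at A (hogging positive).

Release both end moments; the primary structure is a simply-supported span AB with redundants M_A and M_B.
On the primary (simply-supported) span, the end slopes from the loading are:
  at A: point load 139.4 at a = 4.5: Pab(L + b)/(6LEI) = 57.5/EI
  at B: point load 139.4 at a = 4.5: Pab(L + a)/(6LEI) = 99.32/EI
  at A: UDL 24.4: wL³/(24EI) = 127.1/EI
  at B: UDL 24.4: wL³/(24EI) = 127.1/EI
  θ_A0 = 184.6/EI,  θ_B0 = 226.4/EI
Flexibility coefficients: a unit moment at one end gives L/(3EI) there and L/(6EI) at the far end, so f₁₁ = f₂₂ = 1.667/EI and f₁₂ = f₂₁ = 0.8333/EI.
Compatibility — zero rotation at each built-in end:
  1.667 M_A + 0.8333 M_B = 184.6
  0.8333 M_A + 1.667 M_B = 226.4
Solving the pair gives M_A = 57.11 kN·m and M_B = 107.3 kN·m (hogging).

M_A = 57.11 kN·m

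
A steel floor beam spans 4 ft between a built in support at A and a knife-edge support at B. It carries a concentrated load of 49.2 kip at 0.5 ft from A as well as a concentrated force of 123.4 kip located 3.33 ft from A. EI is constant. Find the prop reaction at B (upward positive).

Release the roller at B. Primary structure: cantilever fixed at A.
Downward deflection at the released point B due to the loads:
  point load 49.2 at a = 0.5: Pa²(3L − a)/(6EI) = 23.57/EI
  point load 123.4 at a = 3.33: Pa²(3L − a)/(6EI) = 1977/EI
  δ_0 = 2001/EI
Tip deflection under a unit load at B: L³/(3EI) = 21.33/EI.
The prop prevents deflection at B: R_B = δ_0/δ_{BB} = 2001/21.33 = 93.79 kip.

R_B = 93.79 kip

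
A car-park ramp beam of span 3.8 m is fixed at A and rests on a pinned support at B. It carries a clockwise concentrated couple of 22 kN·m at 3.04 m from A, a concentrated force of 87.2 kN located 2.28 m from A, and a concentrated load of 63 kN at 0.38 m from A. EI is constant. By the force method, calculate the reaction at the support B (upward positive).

Release the roller at B. Primary structure: cantilever fixed at A.
Deflection at B on the released cantilever, summing each load's contribution:
  clockwise couple 22 at a = 3.04: M₀a(2L − a)/(2EI) = 152.5/EI
  point load 87.2 at a = 2.28: Pa²(3L − a)/(6EI) = 689/EI
  point load 63 at a = 0.38: Pa²(3L − a)/(6EI) = 16.71/EI
  δ_0 = 858.2/EI
Flexibility coefficient — unit upward force at B: δ_{BB} = L³/(3EI) = 18.29/EI.
The prop prevents deflection at B: R_B = δ_0/δ_{BB} = 858.2/18.29 = 46.92 kN.

R_B = 46.92 kN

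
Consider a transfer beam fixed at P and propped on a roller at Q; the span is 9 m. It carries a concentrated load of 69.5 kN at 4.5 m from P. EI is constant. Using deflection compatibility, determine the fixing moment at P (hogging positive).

Choose R_Q as the redundant. The primary structure is the cantilever fixed at P.
Free-end deflection of the primary structure under the applied loading (downward +):
  point load 69.5 at a = 4.5: Pa²(3L − a)/(6EI) = 5278/EI
Flexibility coefficient — unit upward force at Q: δ_{QQ} = L³/(3EI) = 243/EI.
Compatibility at Q: δ_0 − R_Q·δ_{QQ} = 0, so R_Q = 5278/243 = 21.72 kN.
Moment equilibrium about P: M_P = Σ(load moments about P) − R_Q·L = 312.8 − 21.72×9 = 117.3 kN·m.

M_P = 117.3 kN·m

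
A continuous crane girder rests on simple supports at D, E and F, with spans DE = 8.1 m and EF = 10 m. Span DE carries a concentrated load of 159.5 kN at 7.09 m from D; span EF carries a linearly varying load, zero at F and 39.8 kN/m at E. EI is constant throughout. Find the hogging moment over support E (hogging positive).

M_E = 205.8 kN·m

Insert a hinge at E; M_E is the redundant, and each span becomes simply supported.
End slopes at the hinge E, treating each span as simply supported:
  span DE: point load 159.5 at a = 7.09: Pab(L + a)/(6LEI) = 357/EI
  span EF: triangular load, peak 39.8: w₀L³/(45EI) = 884.4/EI
  relative rotation θ_0 = (357 + 884.4)/EI = 1241/EI
A unit hogging moment at E produces rotation L₁/(3EI) + L₂/(3EI) = 6.033/EI.
Slope continuity at E: θ_0 = M_E·6.033/EI, so M_E = 1241/6.033 = 205.8 kN·m (hogging).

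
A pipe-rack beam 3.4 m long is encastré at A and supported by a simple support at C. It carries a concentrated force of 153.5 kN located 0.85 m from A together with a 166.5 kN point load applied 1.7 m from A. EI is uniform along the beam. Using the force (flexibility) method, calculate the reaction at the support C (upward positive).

R_C = 65.22 kN

Remove the prop at C; the released (primary) structure is a cantilever built in at A.
Free-end deflection of the primary structure under the applied loading (downward +):
  point load 153.5 at a = 0.85: Pa²(3L − a)/(6EI) = 172.8/EI
  point load 166.5 at a = 1.7: Pa²(3L − a)/(6EI) = 681.7/EI
  δ_0 = 854.5/EI
Flexibility coefficient — unit upward force at C: δ_{CC} = L³/(3EI) = 13.1/EI.
Compatibility at C: δ_0 − R_C·δ_{CC} = 0, so R_C = 854.5/13.1 = 65.22 kN.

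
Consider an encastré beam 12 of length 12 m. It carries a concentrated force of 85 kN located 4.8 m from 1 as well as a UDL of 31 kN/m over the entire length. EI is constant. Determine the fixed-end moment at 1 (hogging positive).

M_1 = 518.9 kN·m

Take the two fixed-end moments M_1, M_2 as redundants; the released structure is the simple span 12.
Simple-span end rotations at 1 and 2 under the given loads:
  at 1: point load 85 at a = 4.8: Pab(L + b)/(6LEI) = 783.4/EI
  at 2: point load 85 at a = 4.8: Pab(L + a)/(6LEI) = 685.4/EI
  at 1: UDL 31: wL³/(24EI) = 2232/EI
  at 2: UDL 31: wL³/(24EI) = 2232/EI
  θ_10 = 3015/EI,  θ_20 = 2917/EI
Flexibility coefficients: a unit moment at one end gives L/(3EI) there and L/(6EI) at the far end, so f₁₁ = f₂₂ = 4/EI and f₁₂ = f₂₁ = 2/EI.
Compatibility — zero rotation at each built-in end:
  4 M_1 + 2 M_2 = 3015
  2 M_1 + 4 M_2 = 2917
Solving the pair gives M_1 = 518.9 kN·m and M_2 = 469.9 kN·m (hogging).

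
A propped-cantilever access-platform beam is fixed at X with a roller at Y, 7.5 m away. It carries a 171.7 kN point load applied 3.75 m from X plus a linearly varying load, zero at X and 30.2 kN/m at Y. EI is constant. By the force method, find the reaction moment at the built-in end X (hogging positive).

Choose R_Y as the redundant. The primary structure is the cantilever fixed at X.
Primary-structure tip deflection at Y by superposition:
  point load 171.7 at a = 3.75: Pa²(3L − a)/(6EI) = 7545/EI
  triangular load, peak 30.2 at the free end: 11w₀L⁴/(120EI) = 8759/EI
  δ_0 = 16305/EI
Tip deflection under a unit load at Y: L³/(3EI) = 140.6/EI.
The prop prevents deflection at Y: R_Y = δ_0/δ_{YY} = 16305/140.6 = 115.9 kN.
Moment equilibrium about X: M_X = Σ(load moments about X) − R_Y·L = 1210 − 115.9×7.5 = 340.5 kN·m.

M_X = 340.5 kN·m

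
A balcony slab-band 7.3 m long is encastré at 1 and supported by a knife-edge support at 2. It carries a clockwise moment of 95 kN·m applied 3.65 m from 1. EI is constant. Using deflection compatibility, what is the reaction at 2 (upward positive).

R_2 = 14.64 kN

Choose R_2 as the redundant. The primary structure is the cantilever fixed at 1.
Free-end deflection of the primary structure under the applied loading (downward +):
  clockwise couple 95 at a = 3.65: M₀a(2L − a)/(2EI) = 1898/EI
Flexibility coefficient — unit upward force at 2: δ_{22} = L³/(3EI) = 129.7/EI.
Compatibility at 2: δ_0 − R_2·δ_{22} = 0, so R_2 = 1898/129.7 = 14.64 kN.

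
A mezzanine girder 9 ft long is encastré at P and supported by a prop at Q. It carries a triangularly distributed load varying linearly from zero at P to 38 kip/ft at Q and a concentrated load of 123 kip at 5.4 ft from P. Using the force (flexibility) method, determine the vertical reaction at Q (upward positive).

Remove the prop at Q; the released (primary) structure is a cantilever built in at P.
Deflection at Q on the released cantilever, summing each load's contribution:
  triangular load, peak 38 at the free end: 11w₀L⁴/(120EI) = 22854/EI
  point load 123 at a = 5.4: Pa²(3L − a)/(6EI) = 12912/EI
  δ_0 = 35766/EI
Flexibility coefficient — unit upward force at Q: δ_{QQ} = L³/(3EI) = 243/EI.
The prop prevents deflection at Q: R_Q = δ_0/δ_{QQ} = 35766/243 = 147.2 kip.

R_Q = 147.2 kip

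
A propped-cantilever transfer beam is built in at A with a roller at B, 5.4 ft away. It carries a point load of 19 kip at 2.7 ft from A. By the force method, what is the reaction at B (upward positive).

Remove the prop at B; the released (primary) structure is a cantilever built in at A.
Free-end deflection of the primary structure under the applied loading (downward +):
  point load 19 at a = 2.7: Pa²(3L − a)/(6EI) = 311.6/EI
Flexibility coefficient — unit upward force at B: δ_{BB} = L³/(3EI) = 52.49/EI.
The prop prevents deflection at B: R_B = δ_0/δ_{BB} = 311.6/52.49 = 5.938 kip.

R_B = 5.938 kip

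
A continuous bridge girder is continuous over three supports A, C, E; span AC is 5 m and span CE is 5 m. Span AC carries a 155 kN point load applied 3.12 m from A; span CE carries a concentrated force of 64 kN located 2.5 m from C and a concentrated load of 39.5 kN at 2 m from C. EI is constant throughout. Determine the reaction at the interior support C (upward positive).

Insert a hinge at C; M_C is the redundant, and each span becomes simply supported.
Rotations at C on the released spans (each span's end-slope, ×1/EI):
  span AC: point load 155 at a = 3.12: Pab(L + a)/(6LEI) = 246.1/EI
  span CE: point load 64 at a = 2.5: Pab(L + b)/(6LEI) = 100/EI
  span CE: point load 39.5 at a = 2: Pab(L + b)/(6LEI) = 63.2/EI
  relative rotation θ_0 = (246.1 + 163.2)/EI = 409.3/EI
A unit hogging moment at C produces rotation L₁/(3EI) + L₂/(3EI) = 3.333/EI.
Compatibility: M_C·(L₁+L₂)/(3EI) = θ_0, giving M_C = 122.8 kN·m (hogging).
Span AC, ΣM about A with M_C applied at C: R_C^{AC}·5 = 483.6 + 122.8, so R_C^{AC} = 121.3 kN and R_A = 155 − 121.3 = 33.72 kN.
Span CE, ΣM about E: R_C^{CE}·5 = 278.5 + 122.8, so R_C^{CE} = 80.26 kN and R_E = 103.5 − 80.26 = 23.24 kN.
R_C = 121.3 + 80.26 = 201.5 kN.

R_C = 201.5 kN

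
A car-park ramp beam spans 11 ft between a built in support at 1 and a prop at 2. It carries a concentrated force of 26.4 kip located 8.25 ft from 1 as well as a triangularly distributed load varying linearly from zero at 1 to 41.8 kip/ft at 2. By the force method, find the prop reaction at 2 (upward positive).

Take the reaction at 2 as the redundant and release it; the primary structure is a cantilever fixed at 1.
Downward deflection at the released point 2 due to the loads:
  point load 26.4 at a = 8.25: Pa²(3L − a)/(6EI) = 7412/EI
  triangular load, peak 41.8 at the free end: 11w₀L⁴/(120EI) = 56099/EI
  δ_0 = 63511/EI
Tip deflection under a unit load at 2: L³/(3EI) = 443.7/EI.
Compatibility at 2: δ_0 − R_2·δ_{22} = 0, so R_2 = 63511/443.7 = 143.2 kip.

R_2 = 143.2 kip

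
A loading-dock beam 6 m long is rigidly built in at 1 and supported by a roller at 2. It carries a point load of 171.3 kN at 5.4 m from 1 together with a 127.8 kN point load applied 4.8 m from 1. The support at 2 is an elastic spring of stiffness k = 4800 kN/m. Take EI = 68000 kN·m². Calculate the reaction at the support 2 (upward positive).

Choose R_2 as the redundant. The primary structure is the cantilever fixed at 1.
Free-end deflection of the primary structure under the applied loading (downward +):
  point load 171.3 at a = 5.4: Pa²(3L − a)/(6EI) = 10490/EI
  point load 127.8 at a = 4.8: Pa²(3L − a)/(6EI) = 6478/EI
  δ_0 = 16968/EI
Tip deflection under a unit load at 2: L³/(3EI) = 72/EI.
With EI = 68000 kN·m²: δ_0 = 0.24952 m and δ_{22} = 0.001059 m/kN.
Compatibility — the spring shortens by R_2/k under the reaction it provides: δ_0 − R_2·δ_{22} = R_2/k. With 1/k = 0.000208 m/kN, R_2 = δ_0 / (δ_{22} + 1/k) = 0.24952 / (0.001059 + 0.000208) = 196.9 kN.

R_2 = 196.9 kN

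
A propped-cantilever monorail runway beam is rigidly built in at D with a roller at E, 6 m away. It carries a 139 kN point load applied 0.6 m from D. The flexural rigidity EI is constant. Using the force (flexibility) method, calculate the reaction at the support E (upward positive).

R_E = 2.015 kN

Choose R_E as the redundant. The primary structure is the cantilever fixed at D.
Deflection at E on the released cantilever, summing each load's contribution:
  point load 139 at a = 0.6: Pa²(3L − a)/(6EI) = 145.1/EI
Flexibility coefficient — unit upward force at E: δ_{EE} = L³/(3EI) = 72/EI.
Compatibility at E: δ_0 − R_E·δ_{EE} = 0, so R_E = 145.1/72 = 2.015 kN.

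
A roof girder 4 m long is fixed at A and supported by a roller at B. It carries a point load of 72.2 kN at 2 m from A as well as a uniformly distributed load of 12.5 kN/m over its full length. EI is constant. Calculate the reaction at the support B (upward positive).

Take the reaction at B as the redundant and release it; the primary structure is a cantilever fixed at A.
Downward deflection at the released point B due to the loads:
  point load 72.2 at a = 2: Pa²(3L − a)/(6EI) = 481.3/EI
  UDL 12.5: wL⁴/(8EI) = 400/EI
  δ_0 = 881.3/EI
Flexibility coefficient — unit upward force at B: δ_{BB} = L³/(3EI) = 21.33/EI.
The prop prevents deflection at B: R_B = δ_0/δ_{BB} = 881.3/21.33 = 41.31 kN.

R_B = 41.31 kN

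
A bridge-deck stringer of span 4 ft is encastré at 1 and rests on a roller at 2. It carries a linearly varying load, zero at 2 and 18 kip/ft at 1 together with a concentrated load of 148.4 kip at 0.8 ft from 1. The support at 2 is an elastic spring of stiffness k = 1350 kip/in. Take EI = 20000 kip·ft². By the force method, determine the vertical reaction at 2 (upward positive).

Remove the prop at 2; the released (primary) structure is a cantilever built in at 1.
Deflection at 2 on the released cantilever, summing each load's contribution:
  triangular load, peak 18 at the fixed end: w₀L⁴/(30EI) = 153.6/EI
  point load 148.4 at a = 0.8: Pa²(3L − a)/(6EI) = 177.3/EI
  δ_0 = 330.9/EI
Tip deflection under a unit load at 2: L³/(3EI) = 21.33/EI.
With EI = 20000 kip·ft²: δ_0 = 0.016544 ft and δ_{22} = 0.001067 ft/kip.
Compatibility — the spring shortens by R_2/k under the reaction it provides: δ_0 − R_2·δ_{22} = R_2/k. With 1/k = 1/(1350×12) ft/kip = 0.000062 ft/kip, R_2 = δ_0 / (δ_{22} + 1/k) = 0.016544 / (0.001067 + 0.000062) = 14.66 kip.

R_2 = 14.66 kip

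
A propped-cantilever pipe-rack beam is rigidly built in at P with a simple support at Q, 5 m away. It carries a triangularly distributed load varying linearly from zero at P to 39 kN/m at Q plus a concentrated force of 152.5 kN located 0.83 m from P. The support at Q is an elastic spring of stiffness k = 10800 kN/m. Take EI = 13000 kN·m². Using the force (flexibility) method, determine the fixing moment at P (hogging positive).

Take the reaction at Q as the redundant and release it; the primary structure is a cantilever fixed at P.
Deflection at Q on the released cantilever, summing each load's contribution:
  triangular load, peak 39 at the free end: 11w₀L⁴/(120EI) = 2234/EI
  point load 152.5 at a = 0.83: Pa²(3L − a)/(6EI) = 248.1/EI
  δ_0 = 2482/EI
Flexibility coefficient — unit upward force at Q: δ_{QQ} = L³/(3EI) = 41.67/EI.
With EI = 13000 kN·m²: δ_0 = 0.19096 m and δ_{QQ} = 0.003205 m/kN.
Compatibility — the spring shortens by R_Q/k under the reaction it provides: δ_0 − R_Q·δ_{QQ} = R_Q/k. With 1/k = 0.000093 m/kN, R_Q = δ_0 / (δ_{QQ} + 1/k) = 0.19096 / (0.003205 + 0.000093) = 57.91 kN.
Moment equilibrium about P: M_P = Σ(load moments about P) − R_Q·L = 451.6 − 57.91×5 = 162 kN·m.

M_P = 162 kN·m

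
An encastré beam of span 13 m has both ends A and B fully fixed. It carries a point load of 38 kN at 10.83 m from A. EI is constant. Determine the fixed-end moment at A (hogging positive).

M_A = 11.47 kN·m

Release both end moments; the primary structure is a simply-supported span AB with redundants M_A and M_B.
Simple-span end rotations at A and B under the given loads:
  at A: point load 38 at a = 10.83: Pab(L + b)/(6LEI) = 173.7/EI
  at B: point load 38 at a = 10.83: Pab(L + a)/(6LEI) = 272.8/EI
  θ_A0 = 173.7/EI,  θ_B0 = 272.8/EI
Flexibility coefficients: a unit moment at one end gives L/(3EI) there and L/(6EI) at the far end, so f₁₁ = f₂₂ = 4.333/EI and f₁₂ = f₂₁ = 2.167/EI.
Compatibility — zero rotation at each built-in end:
  4.333 M_A + 2.167 M_B = 173.7
  2.167 M_A + 4.333 M_B = 272.8
Solving the pair gives M_A = 11.47 kN·m and M_B = 57.23 kN·m (hogging).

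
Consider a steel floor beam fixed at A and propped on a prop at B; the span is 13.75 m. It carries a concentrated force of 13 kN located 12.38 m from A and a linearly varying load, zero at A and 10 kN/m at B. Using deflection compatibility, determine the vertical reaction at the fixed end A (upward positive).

Choose R_B as the redundant. The primary structure is the cantilever fixed at A.
Free-end deflection of the primary structure under the applied loading (downward +):
  point load 13 at a = 12.38: Pa²(3L − a)/(6EI) = 9587/EI
  triangular load, peak 10 at the free end: 11w₀L⁴/(120EI) = 32766/EI
  δ_0 = 42353/EI
Tip deflection under a unit load at B: L³/(3EI) = 866.5/EI.
Compatibility at B: δ_0 − R_B·δ_{BB} = 0, so R_B = 42353/866.5 = 48.88 kN.
Vertical equilibrium: R_A = ΣP − R_B = 81.75 − 48.88 = 32.87 kN.

R_A = 32.87 kN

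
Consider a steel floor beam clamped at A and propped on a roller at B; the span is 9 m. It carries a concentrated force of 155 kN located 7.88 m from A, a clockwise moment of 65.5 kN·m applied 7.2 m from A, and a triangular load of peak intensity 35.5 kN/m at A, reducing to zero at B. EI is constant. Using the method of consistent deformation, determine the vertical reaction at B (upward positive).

Remove the prop at B; the released (primary) structure is a cantilever built in at A.
Free-end deflection of the primary structure under the applied loading (downward +):
  point load 155 at a = 7.88: Pa²(3L − a)/(6EI) = 30670/EI
  clockwise couple 65.5 at a = 7.2: M₀a(2L − a)/(2EI) = 2547/EI
  triangular load, peak 35.5 at the fixed end: w₀L⁴/(30EI) = 7764/EI
  δ_0 = 40981/EI
Tip deflection under a unit load at B: L³/(3EI) = 243/EI.
The prop prevents deflection at B: R_B = δ_0/δ_{BB} = 40981/243 = 168.6 kN.

R_B = 168.6 kN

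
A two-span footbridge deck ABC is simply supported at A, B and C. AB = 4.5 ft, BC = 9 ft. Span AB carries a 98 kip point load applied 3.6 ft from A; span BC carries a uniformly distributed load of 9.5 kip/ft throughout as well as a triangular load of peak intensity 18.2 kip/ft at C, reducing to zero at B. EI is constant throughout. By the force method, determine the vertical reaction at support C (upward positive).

Insert a hinge at B; M_B is the redundant, and each span becomes simply supported.
Discontinuity in slope at B on the released structure — sum the simple-span end rotations:
  span AB: point load 98 at a = 3.6: Pab(L + a)/(6LEI) = 95.26/EI
  span BC: UDL 9.5: wL³/(24EI) = 288.6/EI
  span BC: triangular load, peak 18.2: 7w₀L³/(360EI) = 258/EI
  relative rotation θ_0 = (95.26 + 546.5)/EI = 641.8/EI
A unit hogging moment at B produces rotation L₁/(3EI) + L₂/(3EI) = 4.5/EI.
Slope continuity at B: θ_0 = M_B·4.5/EI, so M_B = 641.8/4.5 = 142.6 kip·ft (hogging).
Span BC, ΣM about C: R_B^{BC}·9 = 630.5 + 142.6, so R_B^{BC} = 85.9 kip and R_C = 167.4 − 85.9 = 81.5 kip.

R_C = 81.5 kip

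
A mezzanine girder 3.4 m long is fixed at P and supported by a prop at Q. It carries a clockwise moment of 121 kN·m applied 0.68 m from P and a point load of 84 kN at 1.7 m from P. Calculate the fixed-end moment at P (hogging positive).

M_P = 109.2 kN·m

Take the reaction at Q as the redundant and release it; the primary structure is a cantilever fixed at P.
Free-end deflection of the primary structure under the applied loading (downward +):
  clockwise couple 121 at a = 0.68: M₀a(2L − a)/(2EI) = 251.8/EI
  point load 84 at a = 1.7: Pa²(3L − a)/(6EI) = 343.9/EI
  δ_0 = 595.7/EI
Tip deflection under a unit load at Q: L³/(3EI) = 13.1/EI.
The prop prevents deflection at Q: R_Q = δ_0/δ_{QQ} = 595.7/13.1 = 45.47 kN.
Moment equilibrium about P: M_P = Σ(load moments about P) − R_Q·L = 263.8 − 45.47×3.4 = 109.2 kN·m.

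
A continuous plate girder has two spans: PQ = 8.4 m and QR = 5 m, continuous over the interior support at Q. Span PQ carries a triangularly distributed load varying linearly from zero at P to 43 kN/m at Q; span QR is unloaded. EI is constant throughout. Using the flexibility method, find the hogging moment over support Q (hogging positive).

Take M_Q as the redundant. Released structure: two simple spans PQ and QR with a hinge at Q.
End slopes at the hinge Q, treating each span as simply supported:
  span PQ: triangular load, peak 43: w₀L³/(45EI) = 566.4/EI
  relative rotation θ_0 = (566.4 + 0)/EI = 566.4/EI
A unit hogging moment at Q produces rotation L₁/(3EI) + L₂/(3EI) = 4.467/EI.
Compatibility: M_Q·(L₁+L₂)/(3EI) = θ_0, giving M_Q = 126.8 kN·m (hogging).

M_Q = 126.8 kN·m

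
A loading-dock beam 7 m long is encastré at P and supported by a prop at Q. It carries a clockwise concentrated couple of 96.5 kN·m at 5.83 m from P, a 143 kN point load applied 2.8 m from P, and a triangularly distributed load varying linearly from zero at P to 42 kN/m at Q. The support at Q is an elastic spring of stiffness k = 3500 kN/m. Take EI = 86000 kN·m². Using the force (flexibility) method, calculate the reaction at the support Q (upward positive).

R_Q = 107.6 kN

Remove the prop at Q; the released (primary) structure is a cantilever built in at P.
Free-end deflection of the primary structure under the applied loading (downward +):
  clockwise couple 96.5 at a = 5.83: M₀a(2L − a)/(2EI) = 2298/EI
  point load 143 at a = 2.8: Pa²(3L − a)/(6EI) = 3401/EI
  triangular load, peak 42 at the free end: 11w₀L⁴/(120EI) = 9244/EI
  δ_0 = 14943/EI
Tip deflection under a unit load at Q: L³/(3EI) = 114.3/EI.
With EI = 86000 kN·m²: δ_0 = 0.17375 m and δ_{QQ} = 0.001329 m/kN.
Compatibility — the spring shortens by R_Q/k under the reaction it provides: δ_0 − R_Q·δ_{QQ} = R_Q/k. With 1/k = 0.000286 m/kN, R_Q = δ_0 / (δ_{QQ} + 1/k) = 0.17375 / (0.001329 + 0.000286) = 107.6 kN.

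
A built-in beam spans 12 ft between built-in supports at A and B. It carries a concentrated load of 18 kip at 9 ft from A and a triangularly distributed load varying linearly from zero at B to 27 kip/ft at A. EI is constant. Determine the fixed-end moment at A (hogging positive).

Take the two fixed-end moments M_A, M_B as redundants; the released structure is the simple span AB.
On the primary (simply-supported) span, the end slopes from the loading are:
  at A: point load 18 at a = 9: Pab(L + b)/(6LEI) = 101.2/EI
  at B: point load 18 at a = 9: Pab(L + a)/(6LEI) = 141.8/EI
  at A: triangular load, peak 27: w₀L³/(45EI) = 1037/EI
  at B: triangular load, peak 27: 7w₀L³/(360EI) = 907.2/EI
  θ_A0 = 1138/EI,  θ_B0 = 1049/EI
Flexibility coefficients: a unit moment at one end gives L/(3EI) there and L/(6EI) at the far end, so f₁₁ = f₂₂ = 4/EI and f₁₂ = f₂₁ = 2/EI.
Compatibility — zero rotation at each built-in end:
  4 M_A + 2 M_B = 1138
  2 M_A + 4 M_B = 1049
Solving the pair gives M_A = 204.5 kip·ft and M_B = 160 kip·ft (hogging).

M_A = 204.5 kip·ft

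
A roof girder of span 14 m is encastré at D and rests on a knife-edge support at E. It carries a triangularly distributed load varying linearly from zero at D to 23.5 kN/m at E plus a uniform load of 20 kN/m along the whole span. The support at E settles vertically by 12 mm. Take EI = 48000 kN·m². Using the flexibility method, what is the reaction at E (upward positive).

Take the reaction at E as the redundant and release it; the primary structure is a cantilever fixed at D.
Deflection at E on the released cantilever, summing each load's contribution:
  triangular load, peak 23.5 at the free end: 11w₀L⁴/(120EI) = 82754/EI
  UDL 20: wL⁴/(8EI) = 96040/EI
  δ_0 = 178794/EI
Tip deflection under a unit load at E: L³/(3EI) = 914.7/EI.
With EI = 48000 kN·m²: δ_0 = 3.7249 m and δ_{EE} = 0.019056 m/kN.
Compatibility — the beam at E must follow the support down by 0.012 m: δ_0 − R_E·δ_{EE} = 0.012, so R_E = (3.7249 − 0.012)/0.019056 = 194.8 kN.

R_E = 194.8 kN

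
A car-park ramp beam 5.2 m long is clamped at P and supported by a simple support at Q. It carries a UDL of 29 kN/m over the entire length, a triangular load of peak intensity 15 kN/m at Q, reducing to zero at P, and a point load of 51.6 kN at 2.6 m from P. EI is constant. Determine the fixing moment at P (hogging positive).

Take the reaction at Q as the redundant and release it; the primary structure is a cantilever fixed at P.
Downward deflection at the released point Q due to the loads:
  UDL 29: wL⁴/(8EI) = 2650/EI
  triangular load, peak 15 at the free end: 11w₀L⁴/(120EI) = 1005/EI
  point load 51.6 at a = 2.6: Pa²(3L − a)/(6EI) = 755.8/EI
  δ_0 = 4412/EI
Flexibility coefficient — unit upward force at Q: δ_{QQ} = L³/(3EI) = 46.87/EI.
The prop prevents deflection at Q: R_Q = δ_0/δ_{QQ} = 4412/46.87 = 94.12 kN.
Moment equilibrium about P: M_P = Σ(load moments about P) − R_Q·L = 661.4 − 94.12×5.2 = 172 kN·m.

M_P = 172 kN·m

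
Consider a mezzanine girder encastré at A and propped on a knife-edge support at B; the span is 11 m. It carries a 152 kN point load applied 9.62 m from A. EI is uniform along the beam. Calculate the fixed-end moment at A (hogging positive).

Remove the prop at B; the released (primary) structure is a cantilever built in at A.
Downward deflection at the released point B due to the loads:
  point load 152 at a = 9.62: Pa²(3L − a)/(6EI) = 54813/EI
Tip deflection under a unit load at B: L³/(3EI) = 443.7/EI.
The prop prevents deflection at B: R_B = δ_0/δ_{BB} = 54813/443.7 = 123.5 kN.
Moment equilibrium about A: M_A = Σ(load moments about A) − R_B·L = 1462 − 123.5×11 = 103.2 kN·m.

M_A = 103.2 kN·m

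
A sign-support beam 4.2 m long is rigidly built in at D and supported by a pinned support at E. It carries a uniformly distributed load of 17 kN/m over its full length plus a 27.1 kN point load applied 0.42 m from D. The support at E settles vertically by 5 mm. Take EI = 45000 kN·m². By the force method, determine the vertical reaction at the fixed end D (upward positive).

Remove the prop at E; the released (primary) structure is a cantilever built in at D.
Free-end deflection of the primary structure under the applied loading (downward +):
  UDL 17: wL⁴/(8EI) = 661.2/EI
  point load 27.1 at a = 0.42: Pa²(3L − a)/(6EI) = 9.704/EI
  δ_0 = 670.9/EI
Flexibility coefficient — unit upward force at E: δ_{EE} = L³/(3EI) = 24.7/EI.
With EI = 45000 kN·m²: δ_0 = 0.01491 m and δ_{EE} = 0.000549 m/kN.
Compatibility — the beam at E must follow the support down by 0.005 m: δ_0 − R_E·δ_{EE} = 0.005, so R_E = (0.01491 − 0.005)/0.000549 = 18.06 kN.
Vertical equilibrium: R_D = ΣP − R_E = 98.5 − 18.06 = 80.44 kN.

R_D = 80.44 kN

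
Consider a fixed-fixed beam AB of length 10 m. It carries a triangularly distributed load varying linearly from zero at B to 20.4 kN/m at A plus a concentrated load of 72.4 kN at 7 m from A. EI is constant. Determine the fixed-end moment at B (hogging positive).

Release both end moments; the primary structure is a simply-supported span AB with redundants M_A and M_B.
On the primary (simply-supported) span, the end slopes from the loading are:
  at A: triangular load, peak 20.4: w₀L³/(45EI) = 453.3/EI
  at B: triangular load, peak 20.4: 7w₀L³/(360EI) = 396.7/EI
  at A: point load 72.4 at a = 7: Pab(L + b)/(6LEI) = 329.4/EI
  at B: point load 72.4 at a = 7: Pab(L + a)/(6LEI) = 430.8/EI
  θ_A0 = 782.8/EI,  θ_B0 = 827.4/EI
Flexibility coefficients: a unit moment at one end gives L/(3EI) there and L/(6EI) at the far end, so f₁₁ = f₂₂ = 3.333/EI and f₁₂ = f₂₁ = 1.667/EI.
Compatibility — zero rotation at each built-in end:
  3.333 M_A + 1.667 M_B = 782.8
  1.667 M_A + 3.333 M_B = 827.4
Solving the pair gives M_A = 147.6 kN·m and M_B = 174.4 kN·m (hogging).

M_B = 174.4 kN·m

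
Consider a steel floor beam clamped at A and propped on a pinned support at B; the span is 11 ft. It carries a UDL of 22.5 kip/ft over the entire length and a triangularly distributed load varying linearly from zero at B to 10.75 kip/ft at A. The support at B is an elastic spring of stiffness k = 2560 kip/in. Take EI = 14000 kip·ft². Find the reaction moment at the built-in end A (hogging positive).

M_A = 428.2 kip·ft

Choose R_B as the redundant. The primary structure is the cantilever fixed at A.
Deflection at B on the released cantilever, summing each load's contribution:
  UDL 22.5: wL⁴/(8EI) = 41178/EI
  triangular load, peak 10.75 at the fixed end: w₀L⁴/(30EI) = 5246/EI
  δ_0 = 46424/EI
Tip deflection under a unit load at B: L³/(3EI) = 443.7/EI.
With EI = 14000 kip·ft²: δ_0 = 3.316 ft and δ_{BB} = 0.03169 ft/kip.
Compatibility — the spring shortens by R_B/k under the reaction it provides: δ_0 − R_B·δ_{BB} = R_B/k. With 1/k = 1/(2560×12) ft/kip = 0.000033 ft/kip, R_B = δ_0 / (δ_{BB} + 1/k) = 3.316 / (0.03169 + 0.000033) = 104.5 kip.
Moment equilibrium about A: M_A = Σ(load moments about A) − R_B·L = 1578 − 104.5×11 = 428.2 kip·ft.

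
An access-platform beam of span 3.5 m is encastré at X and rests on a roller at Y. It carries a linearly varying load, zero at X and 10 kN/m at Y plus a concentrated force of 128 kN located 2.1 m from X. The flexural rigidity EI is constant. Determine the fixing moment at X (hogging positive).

M_X = 82.41 kN·m

Choose R_Y as the redundant. The primary structure is the cantilever fixed at X.
Downward deflection at the released point Y due to the loads:
  triangular load, peak 10 at the free end: 11w₀L⁴/(120EI) = 137.6/EI
  point load 128 at a = 2.1: Pa²(3L − a)/(6EI) = 790.3/EI
  δ_0 = 927.8/EI
Tip deflection under a unit load at Y: L³/(3EI) = 14.29/EI.
The prop prevents deflection at Y: R_Y = δ_0/δ_{YY} = 927.8/14.29 = 64.92 kN.
Moment equilibrium about X: M_X = Σ(load moments about X) − R_Y·L = 309.6 − 64.92×3.5 = 82.41 kN·m.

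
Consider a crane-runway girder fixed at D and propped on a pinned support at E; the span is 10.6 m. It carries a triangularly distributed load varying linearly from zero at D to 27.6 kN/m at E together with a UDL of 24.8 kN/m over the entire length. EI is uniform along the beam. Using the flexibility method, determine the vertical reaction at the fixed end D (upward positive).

Choose R_E as the redundant. The primary structure is the cantilever fixed at D.
Primary-structure tip deflection at E by superposition:
  triangular load, peak 27.6 at the free end: 11w₀L⁴/(120EI) = 31941/EI
  UDL 24.8: wL⁴/(8EI) = 39137/EI
  δ_0 = 71077/EI
Tip deflection under a unit load at E: L³/(3EI) = 397/EI.
The prop prevents deflection at E: R_E = δ_0/δ_{EE} = 71077/397 = 179 kN.
Vertical equilibrium: R_D = ΣP − R_E = 409.2 − 179 = 230.1 kN.

R_D = 230.1 kN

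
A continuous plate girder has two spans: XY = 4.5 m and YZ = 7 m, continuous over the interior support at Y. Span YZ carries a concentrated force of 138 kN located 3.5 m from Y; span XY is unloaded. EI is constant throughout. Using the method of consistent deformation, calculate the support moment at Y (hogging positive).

M_Y = 110.2 kN·m

Take M_Y as the redundant. Released structure: two simple spans XY and YZ with a hinge at Y.
End slopes at the hinge Y, treating each span as simply supported:
  span YZ: point load 138 at a = 3.5: Pab(L + b)/(6LEI) = 422.6/EI
  relative rotation θ_0 = (0 + 422.6)/EI = 422.6/EI
A unit hogging moment at Y produces rotation L₁/(3EI) + L₂/(3EI) = 3.833/EI.
Slope continuity at Y: θ_0 = M_Y·3.833/EI, so M_Y = 422.6/3.833 = 110.2 kN·m (hogging).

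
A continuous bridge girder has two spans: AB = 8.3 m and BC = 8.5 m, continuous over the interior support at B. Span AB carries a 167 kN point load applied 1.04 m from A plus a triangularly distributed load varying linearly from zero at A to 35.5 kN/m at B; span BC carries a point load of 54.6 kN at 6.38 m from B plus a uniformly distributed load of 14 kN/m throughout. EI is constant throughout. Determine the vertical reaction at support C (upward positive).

R_C = 75.28 kN

Insert a hinge at B; M_B is the redundant, and each span becomes simply supported.
End slopes at the hinge B, treating each span as simply supported:
  span AB: point load 167 at a = 1.04: Pab(L + a)/(6LEI) = 236.5/EI
  span AB: triangular load, peak 35.5: w₀L³/(45EI) = 451.1/EI
  span BC: point load 54.6 at a = 6.38: Pab(L + b)/(6LEI) = 153.8/EI
  span BC: UDL 14: wL³/(24EI) = 358.2/EI
  relative rotation θ_0 = (687.6 + 512)/EI = 1200/EI
A unit hogging moment at B produces rotation L₁/(3EI) + L₂/(3EI) = 5.6/EI.
Compatibility: M_B·(L₁+L₂)/(3EI) = θ_0, giving M_B = 214.2 kN·m (hogging).
Span BC, ΣM about C: R_B^{BC}·8.5 = 621.5 + 214.2, so R_B^{BC} = 98.32 kN and R_C = 173.6 − 98.32 = 75.28 kN.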